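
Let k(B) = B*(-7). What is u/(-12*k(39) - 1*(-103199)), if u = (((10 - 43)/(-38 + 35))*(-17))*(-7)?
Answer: 1309/106475 ≈ 0.012294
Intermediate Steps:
k(B) = -7*B
u = 1309 (u = (-33/(-3)*(-17))*(-7) = (-33*(-⅓)*(-17))*(-7) = (11*(-17))*(-7) = -187*(-7) = 1309)
u/(-12*k(39) - 1*(-103199)) = 1309/(-(-84)*39 - 1*(-103199)) = 1309/(-12*(-273) + 103199) = 1309/(3276 + 103199) = 1309/106475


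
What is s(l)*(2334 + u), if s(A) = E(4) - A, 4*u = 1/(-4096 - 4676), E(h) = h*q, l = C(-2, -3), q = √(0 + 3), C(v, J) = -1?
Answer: 81895391/35088 + 81895391*√3/8772 ≈ 18504.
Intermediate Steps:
q = √3 ≈ 1.7320
l = -1
E(h) = h*√3
u = -1/35088 (u = 1/(4*(-4096 - 4676)) = (¼)/(-8772) = (¼)*(-1/8772) = -1/35088 ≈ -2.8500e-5)
s(A) = -A + 4*√3 (s(A) = 4*√3 - A = -A + 4*√3)
s(l)*(2334 + u) = (-1*(-1) + 4*√3)*(2334 - 1/35088) = (1 + 4*√3)*(81895391/35088) = 81895391/35088 + 81895391*√3/8772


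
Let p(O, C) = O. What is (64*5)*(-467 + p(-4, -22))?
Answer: -150720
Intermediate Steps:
(64*5)*(-467 + p(-4, -22)) = (64*5)*(-467 - 4) = 320*(-471) = -150720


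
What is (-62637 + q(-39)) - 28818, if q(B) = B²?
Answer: -89934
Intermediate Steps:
(-62637 + q(-39)) - 28818 = (-62637 + (-39)²) - 28818 = (-62637 + 1521) - 28818 = -61116 - 28818 = -89934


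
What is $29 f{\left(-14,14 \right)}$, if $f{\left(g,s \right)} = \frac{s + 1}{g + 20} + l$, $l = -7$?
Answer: $- \frac{261}{2} \approx -130.5$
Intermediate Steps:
$f{\left(g,s \right)} = -7 + \frac{1 + s}{20 + g}$ ($f{\left(g,s \right)} = \frac{s + 1}{g + 20} - 7 = \frac{1 + s}{20 + g} - 7 = -7 + \frac{1 + s}{20 + g}$)
$29 f{\left(-14,14 \right)} = 29 \frac{-139 + 14 - -98}{20 - 14} = 29 \frac{-139 + 14 + 98}{6} = 29 \cdot \frac{1}{6} \left(-27\right) = 29 \left(- \frac{9}{2}\right) = - \frac{261}{2}$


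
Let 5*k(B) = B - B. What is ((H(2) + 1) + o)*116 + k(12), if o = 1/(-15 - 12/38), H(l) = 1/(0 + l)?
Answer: 48430/291 ≈ 166.43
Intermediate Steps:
H(l) = 1/l
o = -19/291 (o = 1/(-15 - 12*1/38) = 1/(-15 - 6/19) = 1/(-291/19) = -19/291 ≈ -0.065292)
k(B) = 0 (k(B) = (B - B)/5 = (⅕)*0 = 0)
((H(2) + 1) + o)*116 + k(12) = ((1/2 + 1) - 19/291)*116 + 0 = ((½ + 1) - 19/291)*116 + 0 = (3/2 - 19/291)*116 + 0 = (835/582)*116 + 0 = 48430/291 + 0 = 48430/291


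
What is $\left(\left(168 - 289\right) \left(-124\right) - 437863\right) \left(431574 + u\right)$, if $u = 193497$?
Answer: $-264316897989$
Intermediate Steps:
$\left(\left(168 - 289\right) \left(-124\right) - 437863\right) \left(431574 + u\right) = \left(\left(168 - 289\right) \left(-124\right) - 437863\right) \left(431574 + 193497\right) = \left(\left(-121\right) \left(-124\right) - 437863\right) 625071 = \left(15004 - 437863\right) 625071 = \left(-422859\right) 625071 = -264316897989$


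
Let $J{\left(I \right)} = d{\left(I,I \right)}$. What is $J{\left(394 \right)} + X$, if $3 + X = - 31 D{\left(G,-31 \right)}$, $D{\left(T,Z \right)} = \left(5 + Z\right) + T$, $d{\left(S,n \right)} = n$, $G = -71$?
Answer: $3398$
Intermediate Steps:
$J{\left(I \right)} = I$
$D{\left(T,Z \right)} = 5 + T + Z$
$X = 3004$ ($X = -3 - 31 \left(5 - 71 - 31\right) = -3 - -3007 = -3 + 3007 = 3004$)
$J{\left(394 \right)} + X = 394 + 3004 = 3398$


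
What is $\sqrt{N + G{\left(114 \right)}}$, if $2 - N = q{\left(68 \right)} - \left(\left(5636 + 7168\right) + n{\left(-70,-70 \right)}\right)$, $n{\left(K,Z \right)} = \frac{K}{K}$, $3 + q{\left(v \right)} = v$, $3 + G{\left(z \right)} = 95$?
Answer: $3 \sqrt{1426} \approx 113.29$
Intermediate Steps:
$G{\left(z \right)} = 92$ ($G{\left(z \right)} = -3 + 95 = 92$)
$q{\left(v \right)} = -3 + v$
$n{\left(K,Z \right)} = 1$
$N = 12742$ ($N = 2 - \left(\left(-3 + 68\right) - \left(\left(5636 + 7168\right) + 1\right)\right) = 2 - \left(65 - \left(12804 + 1\right)\right) = 2 - \left(65 - 12805\right) = 2 - -12740 = 2 + 12740 = 12742$)
$\sqrt{N + G{\left(114 \right)}} = \sqrt{12742 + 92} = \sqrt{12834} = 3 \sqrt{1426}$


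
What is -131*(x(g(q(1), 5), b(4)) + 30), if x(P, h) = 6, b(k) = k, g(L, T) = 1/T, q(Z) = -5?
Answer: -4716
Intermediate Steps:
g(L, T) = 1/T
-131*(x(g(q(1), 5), b(4)) + 30) = -131*(6 + 30) = -131*36 = -4716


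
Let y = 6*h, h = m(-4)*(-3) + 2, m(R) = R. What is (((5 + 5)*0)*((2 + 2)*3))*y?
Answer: 0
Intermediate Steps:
h = 14 (h = -4*(-3) + 2 = 12 + 2 = 14)
y = 84 (y = 6*14 = 84)
(((5 + 5)*0)*((2 + 2)*3))*y = (((5 + 5)*0)*((2 + 2)*3))*84 = ((10*0)*(4*3))*84 = (0*12)*84 = 0*84 = 0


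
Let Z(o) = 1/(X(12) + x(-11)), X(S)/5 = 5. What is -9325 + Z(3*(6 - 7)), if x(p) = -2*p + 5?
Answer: -484899/52 ≈ -9325.0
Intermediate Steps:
x(p) = 5 - 2*p
X(S) = 25 (X(S) = 5*5 = 25)
Z(o) = 1/52 (Z(o) = 1/(25 + (5 - 2*(-11))) = 1/(25 + (5 + 22)) = 1/(25 + 27) = 1/52)
-9325 + Z(3*(6 - 7)) = -9325 + 1/52 = -484899/52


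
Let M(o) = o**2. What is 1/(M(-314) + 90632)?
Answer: 1/189228 ≈ 5.2846e-6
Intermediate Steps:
1/(M(-314) + 90632) = 1/((-314)**2 + 90632) = 1/(98596 + 90632) = 1/189228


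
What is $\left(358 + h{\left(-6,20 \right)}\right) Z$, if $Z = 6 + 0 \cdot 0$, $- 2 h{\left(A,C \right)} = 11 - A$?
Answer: $2097$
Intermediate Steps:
$h{\left(A,C \right)} = - \frac{11}{2} + \frac{A}{2}$ ($h{\left(A,C \right)} = - \frac{11 - A}{2} = - \frac{11}{2} + \frac{A}{2}$)
$Z = 6$ ($Z = 6 + 0 = 6$)
$\left(358 + h{\left(-6,20 \right)}\right) Z = \left(358 + \left(- \frac{11}{2} + \frac{1}{2} \left(-6\right)\right)\right) 6 = \left(358 - \frac{17}{2}\right) 6 = \frac{699}{2} \cdot 6 = 2097$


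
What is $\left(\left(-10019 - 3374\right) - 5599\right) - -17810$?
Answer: $-1182$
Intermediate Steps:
$\left(\left(-10019 - 3374\right) - 5599\right) - -17810 = \left(-13393 - 5599\right) + 17810 = -18992 + 17810 = -1182$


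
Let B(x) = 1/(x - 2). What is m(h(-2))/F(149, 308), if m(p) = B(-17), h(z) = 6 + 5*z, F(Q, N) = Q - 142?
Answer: -1/133 ≈ -0.0075188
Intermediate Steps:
F(Q, N) = -142 + Q
B(x) = 1/(-2 + x)
m(p) = -1/19 (m(p) = 1/(-2 - 17) = 1/(-19) = -1/19)
m(h(-2))/F(149, 308) = -1/(19*(-142 + 149)) = -1/19/7 = -1/19*⅐ = -1/133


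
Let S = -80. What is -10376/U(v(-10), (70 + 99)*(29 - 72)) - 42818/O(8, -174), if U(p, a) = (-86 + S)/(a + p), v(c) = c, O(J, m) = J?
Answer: -152789251/332 ≈ -4.6021e+5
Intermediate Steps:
U(p, a) = -166/(a + p) (U(p, a) = (-86 - 80)/(a + p) = -166/(a + p))
-10376/U(v(-10), (70 + 99)*(29 - 72)) - 42818/O(8, -174) = -(51880/83 - 5188*(29 - 72)*(70 + 99)/83) - 42818/8 = -10376/((-166/(169*(-43) - 10))) - 42818*⅛ = -10376/((-166/(-7267 - 10))) - 21409/4 = -10376/((-166/(-7277))) - 21409/4 = -10376/((-166*(-1/7277))) - 21409/4 = -10376/166/7277 - 21409/4 = -10376*7277/166 - 21409/4 = -37753076/83 - 21409/4 = -152789251/332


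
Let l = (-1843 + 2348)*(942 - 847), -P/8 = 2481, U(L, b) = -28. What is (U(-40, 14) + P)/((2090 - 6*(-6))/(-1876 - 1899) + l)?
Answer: -75031900/181103499 ≈ -0.41430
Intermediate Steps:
P = -19848 (P = -8*2481 = -19848)
l = 47975 (l = 505*95 = 47975)
(U(-40, 14) + P)/((2090 - 6*(-6))/(-1876 - 1899) + l) = (-28 - 19848)/((2090 - 6*(-6))/(-1876 - 1899) + 47975) = -19876/((2090 + 36)/(-3775) + 47975) = -19876/(2126*(-1/3775) + 47975) = -19876/(-2126/3775 + 47975) = -19876/181103499/3775 = -19876*3775/181103499 = -75031900/181103499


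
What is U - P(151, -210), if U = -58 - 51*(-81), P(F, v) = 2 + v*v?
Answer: -40029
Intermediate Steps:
P(F, v) = 2 + v²
U = 4073 (U = -58 + 4131 = 4073)
U - P(151, -210) = 4073 - (2 + (-210)²) = 4073 - (2 + 44100) = 4073 - 1*44102 = 4073 - 44102 = -40029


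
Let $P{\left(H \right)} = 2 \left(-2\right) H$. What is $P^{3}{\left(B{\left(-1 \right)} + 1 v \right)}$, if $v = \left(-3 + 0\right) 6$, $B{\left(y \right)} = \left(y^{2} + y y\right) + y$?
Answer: $314432$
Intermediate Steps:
$B{\left(y \right)} = y + 2 y^{2}$ ($B{\left(y \right)} = \left(y^{2} + y^{2}\right) + y = 2 y^{2} + y = y + 2 y^{2}$)
$v = -18$ ($v = \left(-3\right) 6 = -18$)
$P{\left(H \right)} = - 4 H$
$P^{3}{\left(B{\left(-1 \right)} + 1 v \right)} = \left(- 4 \left(- (1 + 2 \left(-1\right)) + 1 \left(-18\right)\right)\right)^{3} = \left(- 4 \left(- (1 - 2) - 18\right)\right)^{3} = \left(- 4 \left(\left(-1\right) \left(-1\right) - 18\right)\right)^{3} = \left(- 4 \left(1 - 18\right)\right)^{3} = \left(\left(-4\right) \left(-17\right)\right)^{3} = 68^{3} = 314432$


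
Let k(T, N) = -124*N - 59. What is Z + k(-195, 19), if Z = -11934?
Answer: -14349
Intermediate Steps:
k(T, N) = -59 - 124*N
Z + k(-195, 19) = -11934 + (-59 - 124*19) = -11934 + (-59 - 2356) = -11934 - 2415 = -14349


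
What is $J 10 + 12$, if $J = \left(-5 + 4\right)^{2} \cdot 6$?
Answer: $72$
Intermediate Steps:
$J = 6$ ($J = \left(-1\right)^{2} \cdot 6 = 1 \cdot 6 = 6$)
$J 10 + 12 = 6 \cdot 10 + 12 = 60 + 12 = 72$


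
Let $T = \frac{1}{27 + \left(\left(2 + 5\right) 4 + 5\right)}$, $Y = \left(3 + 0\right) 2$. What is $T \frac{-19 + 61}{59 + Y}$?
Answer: $\frac{7}{650} \approx 0.010769$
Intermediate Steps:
$Y = 6$ ($Y = 3 \cdot 2 = 6$)
$T = \frac{1}{60}$ ($T = \frac{1}{27 + \left(7 \cdot 4 + 5\right)} = \frac{1}{27 + \left(28 + 5\right)} = \frac{1}{27 + 33} = \frac{1}{60} \approx 0.016667$)
$T \frac{-19 + 61}{59 + Y} = \frac{\left(-19 + 61\right) \frac{1}{59 + 6}}{60} = \frac{42 \cdot \frac{1}{65}}{60} = \frac{1}{60} \cdot \frac{42}{65} = \frac{7}{650}$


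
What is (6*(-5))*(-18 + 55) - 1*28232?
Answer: -29342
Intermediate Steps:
(6*(-5))*(-18 + 55) - 1*28232 = -30*37 - 28232 = -1110 - 28232 = -29342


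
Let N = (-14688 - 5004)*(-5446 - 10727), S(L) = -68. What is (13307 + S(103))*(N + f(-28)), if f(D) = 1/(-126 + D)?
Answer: 649316317039857/154 ≈ 4.2163e+12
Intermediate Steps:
N = 318478716 (N = -19692*(-16173) = 318478716)
(13307 + S(103))*(N + f(-28)) = (13307 - 68)*(318478716 + 1/(-126 - 28)) = 13239*(318478716 + 1/(-154)) = 13239*(318478716 - 1/154) = 13239*(49045722263/154) = 649316317039857/154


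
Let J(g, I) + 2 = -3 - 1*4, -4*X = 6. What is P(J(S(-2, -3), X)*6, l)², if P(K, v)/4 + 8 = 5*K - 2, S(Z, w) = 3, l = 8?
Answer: 1254400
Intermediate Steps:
X = -3/2 (X = -¼*6 = -3/2 ≈ -1.5000)
J(g, I) = -9 (J(g, I) = -2 + (-3 - 1*4) = -2 + (-3 - 4) = -2 - 7 = -9)
P(K, v) = -40 + 20*K (P(K, v) = -32 + 4*(5*K - 2) = -32 + 4*(-2 + 5*K) = -32 + (-8 + 20*K) = -40 + 20*K)
P(J(S(-2, -3), X)*6, l)² = (-40 + 20*(-9*6))² = (-40 + 20*(-54))² = (-40 - 1080)² = (-1120)² = 1254400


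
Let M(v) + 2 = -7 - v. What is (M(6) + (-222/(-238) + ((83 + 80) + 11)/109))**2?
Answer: 26166297600/168246841 ≈ 155.52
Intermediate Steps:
M(v) = -9 - v (M(v) = -2 + (-7 - v) = -9 - v)
(M(6) + (-222/(-238) + ((83 + 80) + 11)/109))**2 = ((-9 - 1*6) + (-222/(-238) + ((83 + 80) + 11)/109))**2 = ((-9 - 6) + (-222*(-1/238) + (163 + 11)*(1/109)))**2 = (-15 + (111/119 + 174*(1/109)))**2 = (-15 + (111/119 + 174/109))**2 = (-15 + 32805/12971)**2 = (-161760/12971)**2 = 26166297600/168246841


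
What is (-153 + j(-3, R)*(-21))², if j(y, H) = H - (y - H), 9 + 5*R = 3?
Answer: 685584/25 ≈ 27423.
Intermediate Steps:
R = -6/5 (R = -9/5 + (⅕)*3 = -9/5 + ⅗ = -6/5 ≈ -1.2000)
j(y, H) = -y + 2*H (j(y, H) = H + (H - y) = -y + 2*H)
(-153 + j(-3, R)*(-21))² = (-153 + (-1*(-3) + 2*(-6/5))*(-21))² = (-153 + (3 - 12/5)*(-21))² = (-153 + (⅗)*(-21))² = (-153 - 63/5)² = (-828/5)² = 685584/25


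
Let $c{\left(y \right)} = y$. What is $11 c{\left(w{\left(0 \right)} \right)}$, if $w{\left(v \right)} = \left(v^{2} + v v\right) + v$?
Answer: $0$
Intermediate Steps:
$w{\left(v \right)} = v + 2 v^{2}$ ($w{\left(v \right)} = \left(v^{2} + v^{2}\right) + v = 2 v^{2} + v = v + 2 v^{2}$)
$11 c{\left(w{\left(0 \right)} \right)} = 11 \cdot 0 \left(1 + 2 \cdot 0\right) = 11 \cdot 0 \left(1 + 0\right) = 11 \cdot 0 \cdot 1 = 11 \cdot 0 = 0$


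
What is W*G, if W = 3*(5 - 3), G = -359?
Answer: -2154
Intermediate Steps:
W = 6 (W = 3*2 = 6)
W*G = 6*(-359) = -2154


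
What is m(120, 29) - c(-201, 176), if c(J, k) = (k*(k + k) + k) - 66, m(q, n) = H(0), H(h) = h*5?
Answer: -62062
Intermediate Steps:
H(h) = 5*h
m(q, n) = 0 (m(q, n) = 5*0 = 0)
c(J, k) = -66 + k + 2*k**2 (c(J, k) = (k*(2*k) + k) - 66 = (2*k**2 + k) - 66 = (k + 2*k**2) - 66 = -66 + k + 2*k**2)
m(120, 29) - c(-201, 176) = 0 - (-66 + 176 + 2*176**2) = 0 - (-66 + 176 + 2*30976) = 0 - (-66 + 176 + 61952) = 0 - 1*62062 = 0 - 62062 = -62062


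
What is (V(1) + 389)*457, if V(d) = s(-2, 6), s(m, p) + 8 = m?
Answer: 173203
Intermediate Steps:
s(m, p) = -8 + m
V(d) = -10 (V(d) = -8 - 2 = -10)
(V(1) + 389)*457 = (-10 + 389)*457 = 379*457 = 173203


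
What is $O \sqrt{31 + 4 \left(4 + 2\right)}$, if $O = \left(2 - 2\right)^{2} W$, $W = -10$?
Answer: $0$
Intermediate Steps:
$O = 0$ ($O = \left(2 - 2\right)^{2} \left(-10\right) = 0^{2} \left(-10\right) = 0 \left(-10\right) = 0$)
$O \sqrt{31 + 4 \left(4 + 2\right)} = 0 \sqrt{31 + 4 \left(4 + 2\right)} = 0 \sqrt{31 + 4 \cdot 6} = 0 \sqrt{31 + 24} = 0 \sqrt{55} = 0$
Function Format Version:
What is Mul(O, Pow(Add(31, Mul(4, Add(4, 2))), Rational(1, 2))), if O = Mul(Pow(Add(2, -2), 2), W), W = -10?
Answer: 0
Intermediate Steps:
O = 0 (O = Mul(Pow(Add(2, -2), 2), -10) = Mul(Pow(0, 2), -10) = Mul(0, -10) = 0)
Mul(O, Pow(Add(31, Mul(4, Add(4, 2))), Rational(1, 2))) = Mul(0, Pow(Add(31, Mul(4, Add(4, 2))), Rational(1, 2))) = Mul(0, Pow(Add(31, Mul(4, 6)), Rational(1, 2))) = Mul(0, Pow(Add(31, 24), Rational(1, 2))) = Mul(0, Pow(55, Rational(1, 2))) = 0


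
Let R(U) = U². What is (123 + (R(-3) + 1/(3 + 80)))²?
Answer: 120055849/6889 ≈ 17427.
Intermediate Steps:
(123 + (R(-3) + 1/(3 + 80)))² = (123 + ((-3)² + 1/(3 + 80)))² = (123 + (9 + 1/83))² = (123 + 748/83)² = (10957/83)² = 120055849/6889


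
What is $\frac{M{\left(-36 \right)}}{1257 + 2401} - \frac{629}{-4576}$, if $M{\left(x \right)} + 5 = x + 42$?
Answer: $\frac{1152729}{8369504} \approx 0.13773$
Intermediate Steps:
$M{\left(x \right)} = 37 + x$ ($M{\left(x \right)} = -5 + \left(x + 42\right) = -5 + \left(42 + x\right) = 37 + x$)
$\frac{M{\left(-36 \right)}}{1257 + 2401} - \frac{629}{-4576} = \frac{37 - 36}{1257 + 2401} - \frac{629}{-4576} = 1 \cdot \frac{1}{3658} - - \frac{629}{4576} = 1 \cdot \frac{1}{3658} + \frac{629}{4576} = \frac{1}{3658} + \frac{629}{4576} = \frac{1152729}{8369504}$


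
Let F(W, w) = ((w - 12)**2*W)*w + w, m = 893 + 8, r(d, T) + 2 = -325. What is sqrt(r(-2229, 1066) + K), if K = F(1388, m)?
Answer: sqrt(988365959322) ≈ 9.9417e+5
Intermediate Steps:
r(d, T) = -327 (r(d, T) = -2 - 325 = -327)
m = 901
F(W, w) = w + W*w*(-12 + w)**2 (F(W, w) = ((-12 + w)**2*W)*w + w = (W*(-12 + w)**2)*w + w = W*w*(-12 + w)**2 + w = w + W*w*(-12 + w)**2)
K = 988365959649 (K = 901*(1 + 1388*(-12 + 901)**2) = 901*(1 + 1388*889**2) = 901*(1 + 1388*790321) = 901*(1 + 1096965548) = 901*1096965549 = 988365959649)
sqrt(r(-2229, 1066) + K) = sqrt(-327 + 988365959649) = sqrt(988365959322)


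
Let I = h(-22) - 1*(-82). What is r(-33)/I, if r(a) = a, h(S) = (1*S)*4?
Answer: 11/2 ≈ 5.5000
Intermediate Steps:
h(S) = 4*S (h(S) = S*4 = 4*S)
I = -6 (I = 4*(-22) - 1*(-82) = -88 + 82 = -6)
r(-33)/I = -33/(-6) = -33*(-⅙) = 11/2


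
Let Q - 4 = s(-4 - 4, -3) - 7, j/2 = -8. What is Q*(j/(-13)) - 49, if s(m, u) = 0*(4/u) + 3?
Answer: -49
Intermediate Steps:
j = -16 (j = 2*(-8) = -16)
s(m, u) = 3 (s(m, u) = 0 + 3 = 3)
Q = 0 (Q = 4 + (3 - 7) = 4 - 4 = 0)
Q*(j/(-13)) - 49 = 0*(-16/(-13)) - 49 = 0*(-16*(-1/13)) - 49 = 0*(16/13) - 49 = 0 - 49 = -49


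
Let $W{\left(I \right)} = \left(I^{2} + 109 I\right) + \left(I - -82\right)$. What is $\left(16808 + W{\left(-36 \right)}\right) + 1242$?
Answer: $15468$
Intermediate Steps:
$W{\left(I \right)} = 82 + I^{2} + 110 I$ ($W{\left(I \right)} = \left(I^{2} + 109 I\right) + \left(I + 82\right) = \left(I^{2} + 109 I\right) + \left(82 + I\right) = 82 + I^{2} + 110 I$)
$\left(16808 + W{\left(-36 \right)}\right) + 1242 = \left(16808 + \left(82 + \left(-36\right)^{2} + 110 \left(-36\right)\right)\right) + 1242 = \left(16808 + \left(82 + 1296 - 3960\right)\right) + 1242 = \left(16808 - 2582\right) + 1242 = 14226 + 1242 = 15468$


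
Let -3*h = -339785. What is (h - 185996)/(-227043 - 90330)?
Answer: 218203/952119 ≈ 0.22918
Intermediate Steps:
h = 339785/3 (h = -1/3*(-339785) = 339785/3 ≈ 1.1326e+5)
(h - 185996)/(-227043 - 90330) = (339785/3 - 185996)/(-227043 - 90330) = -218203/3/(-317373) = -218203/3*(-1/317373) = 218203/952119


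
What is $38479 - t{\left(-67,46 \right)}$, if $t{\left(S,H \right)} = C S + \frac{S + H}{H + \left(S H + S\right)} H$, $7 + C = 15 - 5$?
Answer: $\frac{120023074}{3103} \approx 38680.0$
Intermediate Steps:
$C = 3$ ($C = -7 + \left(15 - 5\right) = -7 + 10 = 3$)
$t{\left(S,H \right)} = 3 S + \frac{H \left(H + S\right)}{H + S + H S}$ ($t{\left(S,H \right)} = 3 S + \frac{S + H}{H + \left(S H + S\right)} H = 3 S + \frac{H + S}{H + \left(H S + S\right)} H = 3 S + \frac{H + S}{H + \left(S + H S\right)} H = 3 S + \frac{H + S}{H + S + H S} H = 3 S + \frac{H \left(H + S\right)}{H + S + H S}$)
$38479 - t{\left(-67,46 \right)} = 38479 - \frac{46^{2} + 3 \left(-67\right)^{2} + 3 \cdot 46 \left(-67\right)^{2} + 4 \cdot 46 \left(-67\right)}{46 - 67 + 46 \left(-67\right)} = 38479 - \frac{2116 + 3 \cdot 4489 + 3 \cdot 46 \cdot 4489 - 12328}{46 - 67 - 3082} = 38479 - \frac{2116 + 13467 + 619482 - 12328}{-3103} = 38479 - \left(- \frac{1}{3103}\right) 622737 = 38479 - - \frac{622737}{3103} = 38479 + \frac{622737}{3103} = \frac{120023074}{3103}$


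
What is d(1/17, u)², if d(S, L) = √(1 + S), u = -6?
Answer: 18/17 ≈ 1.0588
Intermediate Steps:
d(1/17, u)² = (√(1 + 1/17))² = (√(18/17))² = (3*√34/17)² = 18/17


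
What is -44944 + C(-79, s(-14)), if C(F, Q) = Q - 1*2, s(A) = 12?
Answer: -44934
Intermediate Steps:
C(F, Q) = -2 + Q (C(F, Q) = Q - 2 = -2 + Q)
-44944 + C(-79, s(-14)) = -44944 + (-2 + 12) = -44944 + 10 = -44934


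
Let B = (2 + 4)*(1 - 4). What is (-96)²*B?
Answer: -165888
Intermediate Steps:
B = -18 (B = 6*(-3) = -18)
(-96)²*B = (-96)²*(-18) = 9216*(-18) = -165888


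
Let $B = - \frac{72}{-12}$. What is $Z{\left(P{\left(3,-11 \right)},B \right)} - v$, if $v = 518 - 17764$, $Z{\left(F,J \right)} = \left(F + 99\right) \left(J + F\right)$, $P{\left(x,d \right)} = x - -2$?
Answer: $18390$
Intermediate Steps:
$P{\left(x,d \right)} = 2 + x$ ($P{\left(x,d \right)} = x + 2 = 2 + x$)
$B = 6$ ($B = \left(-72\right) \left(- \frac{1}{12}\right) = 6$)
$Z{\left(F,J \right)} = \left(99 + F\right) \left(F + J\right)$
$v = -17246$
$Z{\left(P{\left(3,-11 \right)},B \right)} - v = \left(\left(2 + 3\right)^{2} + 99 \left(2 + 3\right) + 99 \cdot 6 + \left(2 + 3\right) 6\right) - -17246 = \left(5^{2} + 99 \cdot 5 + 594 + 5 \cdot 6\right) + 17246 = \left(25 + 495 + 594 + 30\right) + 17246 = 1144 + 17246 = 18390$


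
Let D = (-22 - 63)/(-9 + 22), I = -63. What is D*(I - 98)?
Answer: 13685/13 ≈ 1052.7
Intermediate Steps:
D = -85/13 ≈ -6.5385
D*(I - 98) = -85*(-63 - 98)/13 = -85/13*(-161) = 13685/13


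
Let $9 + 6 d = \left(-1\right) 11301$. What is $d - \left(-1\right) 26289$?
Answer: $24404$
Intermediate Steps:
$d = -1885$ ($d = - \frac{3}{2} + \frac{\left(-1\right) 11301}{6} = - \frac{3}{2} + \frac{1}{6} \left(-11301\right) = - \frac{3}{2} - \frac{3767}{2} = -1885$)
$d - \left(-1\right) 26289 = -1885 - \left(-1\right) 26289 = -1885 - -26289 = -1885 + 26289 = 24404$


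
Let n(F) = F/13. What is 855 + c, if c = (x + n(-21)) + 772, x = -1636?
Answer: -138/13 ≈ -10.615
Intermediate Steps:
n(F) = F/13 (n(F) = F*(1/13) = F/13)
c = -11253/13 (c = (-1636 + (1/13)*(-21)) + 772 = (-1636 - 21/13) + 772 = -21289/13 + 772 = -11253/13 ≈ -865.62)
855 + c = 855 - 11253/13 = -138/13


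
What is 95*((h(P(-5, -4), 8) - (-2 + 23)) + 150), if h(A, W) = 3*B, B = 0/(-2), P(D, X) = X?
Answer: 12255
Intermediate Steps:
B = 0 (B = 0*(-1/2) = 0)
h(A, W) = 0 (h(A, W) = 3*0 = 0)
95*((h(P(-5, -4), 8) - (-2 + 23)) + 150) = 95*((0 - (-2 + 23)) + 150) = 95*((0 - 1*21) + 150) = 95*((0 - 21) + 150) = 95*(-21 + 150) = 95*129 = 12255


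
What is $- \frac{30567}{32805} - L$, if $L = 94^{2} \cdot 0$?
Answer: $- \frac{10189}{10935} \approx -0.93178$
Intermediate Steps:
$L = 0$ ($L = 8836 \cdot 0 = 0$)
$- \frac{30567}{32805} - L = - \frac{30567}{32805} - 0 = \left(-30567\right) \frac{1}{32805} + 0 = - \frac{10189}{10935} + 0 = - \frac{10189}{10935}$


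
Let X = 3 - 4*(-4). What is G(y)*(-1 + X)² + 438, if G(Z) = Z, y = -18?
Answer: -5394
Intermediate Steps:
X = 19 (X = 3 + 16 = 19)
G(y)*(-1 + X)² + 438 = -18*(-1 + 19)² + 438 = -18*18² + 438 = -18*324 + 438 = -5832 + 438 = -5394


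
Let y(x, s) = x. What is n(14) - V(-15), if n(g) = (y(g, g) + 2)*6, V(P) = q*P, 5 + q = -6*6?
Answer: -519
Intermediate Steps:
q = -41 (q = -5 - 6*6 = -5 - 36 = -41)
V(P) = -41*P
n(g) = 12 + 6*g (n(g) = (g + 2)*6 = (2 + g)*6 = 12 + 6*g)
n(14) - V(-15) = (12 + 6*14) - (-41)*(-15) = (12 + 84) - 1*615 = 96 - 615 = -519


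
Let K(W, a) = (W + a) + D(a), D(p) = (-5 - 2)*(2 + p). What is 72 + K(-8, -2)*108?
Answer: -1008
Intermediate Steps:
D(p) = -14 - 7*p (D(p) = -7*(2 + p) = -14 - 7*p)
K(W, a) = -14 + W - 6*a (K(W, a) = (W + a) + (-14 - 7*a) = -14 + W - 6*a)
72 + K(-8, -2)*108 = 72 + (-14 - 8 - 6*(-2))*108 = 72 + (-14 - 8 + 12)*108 = 72 - 10*108 = 72 - 1080 = -1008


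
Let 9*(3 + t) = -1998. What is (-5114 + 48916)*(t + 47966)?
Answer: 2091151282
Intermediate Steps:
t = -225 (t = -3 + (⅑)*(-1998) = -3 - 222 = -225)
(-5114 + 48916)*(t + 47966) = (-5114 + 48916)*(-225 + 47966) = 43802*47741 = 2091151282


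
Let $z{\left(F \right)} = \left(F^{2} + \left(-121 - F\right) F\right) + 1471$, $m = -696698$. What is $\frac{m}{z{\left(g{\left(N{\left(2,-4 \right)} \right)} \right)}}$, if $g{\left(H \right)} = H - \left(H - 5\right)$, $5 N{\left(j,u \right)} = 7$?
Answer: $- \frac{348349}{433} \approx -804.5$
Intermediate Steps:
$N{\left(j,u \right)} = \frac{7}{5}$ ($N{\left(j,u \right)} = \frac{1}{5} \cdot 7 = \frac{7}{5}$)
$g{\left(H \right)} = 5$ ($g{\left(H \right)} = H - \left(H - 5\right) = H - \left(-5 + H\right) = 5$)
$z{\left(F \right)} = 1471 + F^{2} + F \left(-121 - F\right)$ ($z{\left(F \right)} = \left(F^{2} + F \left(-121 - F\right)\right) + 1471 = 1471 + F^{2} + F \left(-121 - F\right)$)
$\frac{m}{z{\left(g{\left(N{\left(2,-4 \right)} \right)} \right)}} = - \frac{696698}{1471 - 605} = - \frac{696698}{866} = \left(-696698\right) \frac{1}{866} = - \frac{348349}{433}$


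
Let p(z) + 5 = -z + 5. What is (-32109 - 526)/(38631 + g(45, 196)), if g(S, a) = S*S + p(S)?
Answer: -32635/40611 ≈ -0.80360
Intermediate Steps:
p(z) = -z (p(z) = -5 + (-z + 5) = -5 + (5 - z) = -z)
g(S, a) = S² - S (g(S, a) = S*S - S = S² - S)
(-32109 - 526)/(38631 + g(45, 196)) = (-32109 - 526)/(38631 + 45*(-1 + 45)) = -32635/(38631 + 45*44) = -32635/(38631 + 1980) = -32635/40611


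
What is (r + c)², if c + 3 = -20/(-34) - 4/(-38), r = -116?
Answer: 1460233369/104329 ≈ 13996.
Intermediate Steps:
c = -745/323 (c = -3 + (-20/(-34) - 4/(-38)) = -3 + (-20*(-1/34) - 4*(-1/38)) = -3 + (10/17 + 2/19) = -3 + 224/323 = -745/323 ≈ -2.3065)
(r + c)² = (-116 - 745/323)² = (-38213/323)² = 1460233369/104329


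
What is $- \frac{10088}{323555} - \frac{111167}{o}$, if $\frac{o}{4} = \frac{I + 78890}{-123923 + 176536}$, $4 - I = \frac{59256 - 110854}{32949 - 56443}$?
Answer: $- \frac{3175753070107990389}{171344007975740} \approx -18534.0$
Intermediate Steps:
$I = \frac{21189}{11747}$ ($I = 4 - \frac{59256 - 110854}{32949 - 56443} = 4 - - \frac{51598}{-23494} = 4 - \left(-51598\right) \left(- \frac{1}{23494}\right) = 4 - \frac{25799}{11747} = \frac{21189}{11747} \approx 1.8038$)
$o = \frac{3706968076}{618044911}$ ($o = 4 \frac{\frac{21189}{11747} + 78890}{-123923 + 176536} = 4 \frac{926742019}{11747 \cdot 52613} = 4 \cdot \frac{926742019}{11747} \cdot \frac{1}{52613} = 4 \cdot \frac{926742019}{618044911} = \frac{3706968076}{618044911} \approx 5.9979$)
$- \frac{10088}{323555} - \frac{111167}{o} = - \frac{10088}{323555} - \frac{111167}{\frac{3706968076}{618044911}} = \left(-10088\right) \frac{1}{323555} - \frac{9815171231591}{529566868} = - \frac{10088}{323555} - \frac{9815171231591}{529566868} = - \frac{3175753070107990389}{171344007975740}$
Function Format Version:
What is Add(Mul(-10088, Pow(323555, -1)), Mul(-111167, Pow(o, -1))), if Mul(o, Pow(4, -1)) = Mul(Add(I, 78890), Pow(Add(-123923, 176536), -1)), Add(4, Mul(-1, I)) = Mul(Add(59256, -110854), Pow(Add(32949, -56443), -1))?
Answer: Rational(-3175753070107990389, 171344007975740) ≈ -18534.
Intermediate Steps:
I = Rational(21189, 11747) (I = Add(4, Mul(-1, Mul(Add(59256, -110854), Pow(Add(32949, -56443), -1)))) = Add(4, Mul(-1, Mul(-51598, Pow(-23494, -1)))) = Add(4, Mul(-1, Mul(-51598, Rational(-1, 23494)))) = Add(4, Mul(-1, Rational(25799, 11747))) = Add(4, Rational(-25799, 11747)) = Rational(21189, 11747) ≈ 1.8038)
o = Rational(3706968076, 618044911) (o = Mul(4, Mul(Add(Rational(21189, 11747), 78890), Pow(Add(-123923, 176536), -1))) = Mul(4, Mul(Rational(926742019, 11747), Pow(52613, -1))) = Mul(4, Mul(Rational(926742019, 11747), Rational(1, 52613))) = Mul(4, Rational(926742019, 618044911)) = Rational(3706968076, 618044911) ≈ 5.9979)
Add(Mul(-10088, Pow(323555, -1)), Mul(-111167, Pow(o, -1))) = Add(Mul(-10088, Pow(323555, -1)), Mul(-111167, Pow(Rational(3706968076, 618044911), -1))) = Add(Mul(-10088, Rational(1, 323555)), Mul(-111167, Rational(618044911, 3706968076))) = Add(Rational(-10088, 323555), Rational(-9815171231591, 529566868)) = Rational(-3175753070107990389, 171344007975740)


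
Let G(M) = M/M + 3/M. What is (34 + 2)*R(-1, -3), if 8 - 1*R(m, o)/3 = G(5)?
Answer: 3456/5 ≈ 691.20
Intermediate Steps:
G(M) = 1 + 3/M
R(m, o) = 96/5 (R(m, o) = 24 - 3*(3 + 5)/5 = 24 - 3*8/5 = 24 - 24/5 = 96/5)
(34 + 2)*R(-1, -3) = (34 + 2)*(96/5) = 36*(96/5) = 3456/5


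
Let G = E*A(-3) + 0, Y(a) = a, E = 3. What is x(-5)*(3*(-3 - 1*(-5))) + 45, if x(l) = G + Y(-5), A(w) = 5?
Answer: 105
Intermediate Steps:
G = 15 (G = 3*5 + 0 = 15 + 0 = 15)
x(l) = 10 (x(l) = 15 - 5 = 10)
x(-5)*(3*(-3 - 1*(-5))) + 45 = 10*(3*(-3 - 1*(-5))) + 45 = 10*(3*(-3 + 5)) + 45 = 10*(3*2) + 45 = 10*6 + 45 = 60 + 45 = 105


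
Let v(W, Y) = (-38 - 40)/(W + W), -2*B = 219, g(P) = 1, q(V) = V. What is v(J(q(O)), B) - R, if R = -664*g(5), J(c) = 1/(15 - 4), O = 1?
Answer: 235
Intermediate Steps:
B = -219/2 (B = -½*219 = -219/2 ≈ -109.50)
J(c) = 1/11
v(W, Y) = -39/W (v(W, Y) = -78*1/(2*W) = -39/W)
R = -664 (R = -664*1 = -664)
v(J(q(O)), B) - R = -39/1/11 - 1*(-664) = -39*11 + 664 = -429 + 664 = 235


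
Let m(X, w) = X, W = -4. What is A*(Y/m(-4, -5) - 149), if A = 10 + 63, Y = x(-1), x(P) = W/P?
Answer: -10950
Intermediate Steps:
x(P) = -4/P
Y = 4 (Y = -4/(-1) = -4*(-1) = 4)
A = 73
A*(Y/m(-4, -5) - 149) = 73*(4/(-4) - 149) = 73*(4*(-1/4) - 149) = 73*(-1 - 149) = 73*(-150) = -10950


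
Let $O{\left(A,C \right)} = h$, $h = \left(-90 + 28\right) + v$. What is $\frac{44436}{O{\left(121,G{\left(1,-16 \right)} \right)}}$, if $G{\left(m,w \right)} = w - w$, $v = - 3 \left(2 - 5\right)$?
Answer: $- \frac{44436}{53} \approx -838.42$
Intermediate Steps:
$v = 9$ ($v = \left(-3\right) \left(-3\right) = 9$)
$G{\left(m,w \right)} = 0$
$h = -53$ ($h = \left(-90 + 28\right) + 9 = -62 + 9 = -53$)
$O{\left(A,C \right)} = -53$
$\frac{44436}{O{\left(121,G{\left(1,-16 \right)} \right)}} = \frac{44436}{-53} = 44436 \left(- \frac{1}{53}\right) = - \frac{44436}{53}$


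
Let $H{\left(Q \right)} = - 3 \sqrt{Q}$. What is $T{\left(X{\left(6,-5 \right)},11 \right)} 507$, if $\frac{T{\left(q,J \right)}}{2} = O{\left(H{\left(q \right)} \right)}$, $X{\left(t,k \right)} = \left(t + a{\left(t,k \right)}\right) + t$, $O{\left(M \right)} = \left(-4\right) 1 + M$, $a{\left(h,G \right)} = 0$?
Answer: $-4056 - 6084 \sqrt{3} \approx -14594.0$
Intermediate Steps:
$O{\left(M \right)} = -4 + M$
$X{\left(t,k \right)} = 2 t$ ($X{\left(t,k \right)} = \left(t + 0\right) + t = t + t = 2 t$)
$T{\left(q,J \right)} = -8 - 6 \sqrt{q}$ ($T{\left(q,J \right)} = 2 \left(-4 - 3 \sqrt{q}\right) = -8 - 6 \sqrt{q}$)
$T{\left(X{\left(6,-5 \right)},11 \right)} 507 = \left(-8 - 6 \sqrt{2 \cdot 6}\right) 507 = \left(-8 - 6 \sqrt{12}\right) 507 = \left(-8 - 6 \cdot 2 \sqrt{3}\right) 507 = \left(-8 - 12 \sqrt{3}\right) 507 = -4056 - 6084 \sqrt{3}$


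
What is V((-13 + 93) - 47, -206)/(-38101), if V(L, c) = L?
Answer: -33/38101 ≈ -0.00086612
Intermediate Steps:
V((-13 + 93) - 47, -206)/(-38101) = ((-13 + 93) - 47)/(-38101) = (80 - 47)*(-1/38101) = 33*(-1/38101) = -33/38101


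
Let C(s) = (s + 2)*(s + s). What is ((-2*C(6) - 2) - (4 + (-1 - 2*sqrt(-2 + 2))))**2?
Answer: 38809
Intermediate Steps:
C(s) = 2*s*(2 + s) (C(s) = (2 + s)*(2*s) = 2*s*(2 + s))
((-2*C(6) - 2) - (4 + (-1 - 2*sqrt(-2 + 2))))**2 = ((-4*6*(2 + 6) - 2) - (4 + (-1 - 2*sqrt(-2 + 2))))**2 = ((-4*6*8 - 2) - (4 + (-1 - 2*sqrt(0))))**2 = ((-2*96 - 2) - (4 + (-1 - 2*0)))**2 = ((-192 - 2) - (4 + (-1 + 0)))**2 = (-194 - (4 - 1))**2 = (-194 - 1*3)**2 = (-194 - 3)**2 = (-197)**2 = 38809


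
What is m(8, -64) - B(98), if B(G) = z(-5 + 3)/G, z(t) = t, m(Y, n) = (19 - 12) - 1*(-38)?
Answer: 2206/49 ≈ 45.020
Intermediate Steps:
m(Y, n) = 45 (m(Y, n) = 7 + 38 = 45)
B(G) = -2/G (B(G) = (-5 + 3)/G = -2/G)
m(8, -64) - B(98) = 45 - (-2)/98 = 45 - 1*(-1/49) = 45 + 1/49 = 2206/49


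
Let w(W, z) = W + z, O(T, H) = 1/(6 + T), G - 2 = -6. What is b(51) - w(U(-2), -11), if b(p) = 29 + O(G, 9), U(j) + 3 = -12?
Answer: 111/2 ≈ 55.500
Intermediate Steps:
G = -4 (G = 2 - 6 = -4)
U(j) = -15 (U(j) = -3 - 12 = -15)
b(p) = 59/2 (b(p) = 29 + 1/(6 - 4) = 29 + 1/2 = 29 + ½ = 59/2)
b(51) - w(U(-2), -11) = 59/2 - (-15 - 11) = 59/2 - 1*(-26) = 59/2 + 26 = 111/2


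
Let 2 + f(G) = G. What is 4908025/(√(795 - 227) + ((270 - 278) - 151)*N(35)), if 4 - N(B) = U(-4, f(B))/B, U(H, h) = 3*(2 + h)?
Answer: -780375975/24713 - 9816050*√142/24713 ≈ -36311.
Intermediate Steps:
f(G) = -2 + G
U(H, h) = 6 + 3*h
N(B) = 1 (N(B) = 4 - (6 + 3*(-2 + B))/B = 4 - (6 + (-6 + 3*B))/B = 4 - 3*B/B = 4 - 1*3 = 4 - 3 = 1)
4908025/(√(795 - 227) + ((270 - 278) - 151)*N(35)) = 4908025/(√(795 - 227) + ((270 - 278) - 151)*1) = 4908025/(√568 + (-8 - 151)*1) = 4908025/(2*√142 - 159*1) = 4908025/(2*√142 - 159) = 4908025/(-159 + 2*√142)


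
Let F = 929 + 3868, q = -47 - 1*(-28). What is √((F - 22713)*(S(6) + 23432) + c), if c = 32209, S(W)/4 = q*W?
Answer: I*√411605807 ≈ 20288.0*I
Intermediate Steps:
q = -19 (q = -47 + 28 = -19)
S(W) = -76*W (S(W) = 4*(-19*W) = -76*W)
F = 4797
√((F - 22713)*(S(6) + 23432) + c) = √((4797 - 22713)*(-76*6 + 23432) + 32209) = √(-17916*(-456 + 23432) + 32209) = √(-17916*22976 + 32209) = √(-411638016 + 32209) = √(-411605807) = I*√411605807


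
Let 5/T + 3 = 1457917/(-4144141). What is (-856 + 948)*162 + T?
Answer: 41400181331/2778068 ≈ 14903.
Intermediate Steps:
T = -4144141/2778068 (T = 5/(-3 + 1457917/(-4144141)) = 5/(-3 + 1457917*(-1/4144141)) = 5/(-3 - 1457917/4144141) = 5/(-13890340/4144141) = 5*(-4144141/13890340) = -4144141/2778068 ≈ -1.4917)
(-856 + 948)*162 + T = (-856 + 948)*162 - 4144141/2778068 = 92*162 - 4144141/2778068 = 14904 - 4144141/2778068 = 41400181331/2778068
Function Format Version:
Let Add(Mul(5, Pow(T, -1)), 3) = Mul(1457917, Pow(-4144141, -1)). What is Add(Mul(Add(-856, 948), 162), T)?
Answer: Rational(41400181331, 2778068) ≈ 14903.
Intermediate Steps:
T = Rational(-4144141, 2778068) (T = Mul(5, Pow(Add(-3, Mul(1457917, Pow(-4144141, -1))), -1)) = Mul(5, Pow(Add(-3, Mul(1457917, Rational(-1, 4144141))), -1)) = Mul(5, Pow(Add(-3, Rational(-1457917, 4144141)), -1)) = Mul(5, Pow(Rational(-13890340, 4144141), -1)) = Mul(5, Rational(-4144141, 13890340)) = Rational(-4144141, 2778068) ≈ -1.4917)
Add(Mul(Add(-856, 948), 162), T) = Add(Mul(Add(-856, 948), 162), Rational(-4144141, 2778068)) = Add(Mul(92, 162), Rational(-4144141, 2778068)) = Add(14904, Rational(-4144141, 2778068)) = Rational(41400181331, 2778068)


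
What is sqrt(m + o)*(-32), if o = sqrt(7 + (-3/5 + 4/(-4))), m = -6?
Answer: -32*I*sqrt(150 - 15*sqrt(15))/5 ≈ -61.355*I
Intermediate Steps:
o = 3*sqrt(15)/5 (o = sqrt(7 + (-3*1/5 + 4*(-1/4))) = sqrt(7 + (-3/5 - 1)) = sqrt(7 - 8/5) = sqrt(27/5) = 3*sqrt(15)/5 ≈ 2.3238)
sqrt(m + o)*(-32) = sqrt(-6 + 3*sqrt(15)/5)*(-32) = -32*sqrt(-6 + 3*sqrt(15)/5)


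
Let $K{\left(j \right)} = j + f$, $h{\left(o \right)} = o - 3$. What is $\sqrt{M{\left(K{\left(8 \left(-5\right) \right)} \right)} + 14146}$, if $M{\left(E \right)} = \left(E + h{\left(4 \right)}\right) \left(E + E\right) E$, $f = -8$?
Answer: $i \sqrt{202430} \approx 449.92 i$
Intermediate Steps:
$h{\left(o \right)} = -3 + o$ ($h{\left(o \right)} = o - 3 = -3 + o$)
$K{\left(j \right)} = -8 + j$ ($K{\left(j \right)} = j - 8 = -8 + j$)
$M{\left(E \right)} = 2 E^{2} \left(1 + E\right)$ ($M{\left(E \right)} = \left(E + \left(-3 + 4\right)\right) \left(E + E\right) E = \left(E + 1\right) 2 E E = \left(1 + E\right) 2 E E = 2 E \left(1 + E\right) E = 2 E^{2} \left(1 + E\right)$)
$\sqrt{M{\left(K{\left(8 \left(-5\right) \right)} \right)} + 14146} = \sqrt{2 \left(-8 + 8 \left(-5\right)\right)^{2} \left(1 + \left(-8 + 8 \left(-5\right)\right)\right) + 14146} = \sqrt{2 \left(-8 - 40\right)^{2} \left(1 - 48\right) + 14146} = \sqrt{2 \left(-48\right)^{2} \left(1 - 48\right) + 14146} = \sqrt{2 \cdot 2304 \left(-47\right) + 14146} = \sqrt{-216576 + 14146} = \sqrt{-202430} = i \sqrt{202430}$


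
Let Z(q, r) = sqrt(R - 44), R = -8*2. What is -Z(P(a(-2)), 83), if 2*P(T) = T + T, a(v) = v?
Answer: -2*I*sqrt(15) ≈ -7.746*I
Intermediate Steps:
P(T) = T (P(T) = (T + T)/2 = (2*T)/2 = T)
R = -16
Z(q, r) = 2*I*sqrt(15) (Z(q, r) = sqrt(-16 - 44) = sqrt(-60) = 2*I*sqrt(15))
-Z(P(a(-2)), 83) = -2*I*sqrt(15)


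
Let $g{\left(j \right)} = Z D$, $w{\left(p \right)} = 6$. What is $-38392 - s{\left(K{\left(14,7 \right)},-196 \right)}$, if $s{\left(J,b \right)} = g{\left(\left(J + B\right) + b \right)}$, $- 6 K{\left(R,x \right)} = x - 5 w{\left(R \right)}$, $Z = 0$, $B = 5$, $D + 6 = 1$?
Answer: $-38392$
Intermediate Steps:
$D = -5$ ($D = -6 + 1 = -5$)
$K{\left(R,x \right)} = 5 - \frac{x}{6}$ ($K{\left(R,x \right)} = - \frac{x - 30}{6} = - \frac{-30 + x}{6} = 5 - \frac{x}{6}$)
$g{\left(j \right)} = 0$ ($g{\left(j \right)} = 0 \left(-5\right) = 0$)
$s{\left(J,b \right)} = 0$
$-38392 - s{\left(K{\left(14,7 \right)},-196 \right)} = -38392 - 0 = -38392 + 0 = -38392$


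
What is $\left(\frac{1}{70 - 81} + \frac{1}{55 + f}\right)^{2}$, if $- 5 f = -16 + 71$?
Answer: $\frac{9}{1936} \approx 0.0046488$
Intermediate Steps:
$f = -11$ ($f = - \frac{-16 + 71}{5} = \left(- \frac{1}{5}\right) 55 = -11$)
$\left(\frac{1}{70 - 81} + \frac{1}{55 + f}\right)^{2} = \left(\frac{1}{70 - 81} + \frac{1}{55 - 11}\right)^{2} = \left(\frac{1}{-11} + \frac{1}{44}\right)^{2} = \left(- \frac{1}{11} + \frac{1}{44}\right)^{2} = \left(- \frac{3}{44}\right)^{2} = \frac{9}{1936}$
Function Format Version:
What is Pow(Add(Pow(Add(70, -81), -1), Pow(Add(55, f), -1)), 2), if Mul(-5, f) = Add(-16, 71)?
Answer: Rational(9, 1936) ≈ 0.0046488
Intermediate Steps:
f = -11 (f = Mul(Rational(-1, 5), Add(-16, 71)) = Mul(Rational(-1, 5), 55) = -11)
Pow(Add(Pow(Add(70, -81), -1), Pow(Add(55, f), -1)), 2) = Pow(Add(Pow(Add(70, -81), -1), Pow(Add(55, -11), -1)), 2) = Pow(Add(Pow(-11, -1), Pow(44, -1)), 2) = Pow(Add(Rational(-1, 11), Rational(1, 44)), 2) = Pow(Rational(-3, 44), 2) = Rational(9, 1936)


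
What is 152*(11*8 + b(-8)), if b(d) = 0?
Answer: 13376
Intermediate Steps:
152*(11*8 + b(-8)) = 152*(11*8 + 0) = 152*(88 + 0) = 152*88 = 13376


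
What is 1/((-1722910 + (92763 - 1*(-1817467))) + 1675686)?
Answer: 1/1863006 ≈ 5.3677e-7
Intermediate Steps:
1/((-1722910 + (92763 - 1*(-1817467))) + 1675686) = 1/((-1722910 + (92763 + 1817467)) + 1675686) = 1/((-1722910 + 1910230) + 1675686) = 1/(187320 + 1675686) = 1/1863006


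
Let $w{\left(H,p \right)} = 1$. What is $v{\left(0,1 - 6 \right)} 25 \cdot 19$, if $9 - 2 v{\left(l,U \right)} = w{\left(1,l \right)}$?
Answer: $1900$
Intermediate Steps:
$v{\left(l,U \right)} = 4$ ($v{\left(l,U \right)} = \frac{9}{2} - \frac{1}{2} = 4$)
$v{\left(0,1 - 6 \right)} 25 \cdot 19 = 4 \cdot 25 \cdot 19 = 100 \cdot 19 = 1900$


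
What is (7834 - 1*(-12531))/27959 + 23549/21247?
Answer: 1091101646/594044873 ≈ 1.8367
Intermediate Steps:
(7834 - 1*(-12531))/27959 + 23549/21247 = (7834 + 12531)*(1/27959) + 23549*(1/21247) = 20365*(1/27959) + 23549/21247 = 20365/27959 + 23549/21247 = 1091101646/594044873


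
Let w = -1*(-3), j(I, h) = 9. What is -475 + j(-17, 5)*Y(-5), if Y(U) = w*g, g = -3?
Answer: -556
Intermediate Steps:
w = 3
Y(U) = -9 (Y(U) = 3*(-3) = -9)
-475 + j(-17, 5)*Y(-5) = -475 + 9*(-9) = -475 - 81 = -556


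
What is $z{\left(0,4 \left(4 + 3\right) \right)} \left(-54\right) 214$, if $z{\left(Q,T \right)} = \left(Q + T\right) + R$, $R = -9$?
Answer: $-219564$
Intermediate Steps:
$z{\left(Q,T \right)} = -9 + Q + T$ ($z{\left(Q,T \right)} = \left(Q + T\right) - 9 = -9 + Q + T$)
$z{\left(0,4 \left(4 + 3\right) \right)} \left(-54\right) 214 = \left(-9 + 0 + 4 \left(4 + 3\right)\right) \left(-54\right) 214 = \left(-9 + 0 + 4 \cdot 7\right) \left(-54\right) 214 = \left(-9 + 0 + 28\right) \left(-54\right) 214 = 19 \left(-54\right) 214 = \left(-1026\right) 214 = -219564$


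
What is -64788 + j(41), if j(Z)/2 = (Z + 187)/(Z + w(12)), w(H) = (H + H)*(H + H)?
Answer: -39973740/617 ≈ -64787.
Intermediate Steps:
w(H) = 4*H**2 (w(H) = (2*H)*(2*H) = 4*H**2)
j(Z) = 2*(187 + Z)/(576 + Z) (j(Z) = 2*((Z + 187)/(Z + 4*12**2)) = 2*((187 + Z)/(Z + 4*144)) = 2*((187 + Z)/(Z + 576)) = 2*((187 + Z)/(576 + Z)) = 2*(187 + Z)/(576 + Z))
-64788 + j(41) = -64788 + 2*(187 + 41)/(576 + 41) = -64788 + 2*228/617 = -64788 + 2*(1/617)*228 = -64788 + 456/617 = -39973740/617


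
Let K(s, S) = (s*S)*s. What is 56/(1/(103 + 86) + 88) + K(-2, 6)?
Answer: 409776/16633 ≈ 24.636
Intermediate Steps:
K(s, S) = S*s² (K(s, S) = (S*s)*s = S*s²)
56/(1/(103 + 86) + 88) + K(-2, 6) = 56/(1/(103 + 86) + 88) + 6*(-2)² = 56/(1/189 + 88) + 6*4 = 56/(1/189 + 88) + 24 = 56/(16633/189) + 24 = (189/16633)*56 + 24 = 10584/16633 + 24 = 409776/16633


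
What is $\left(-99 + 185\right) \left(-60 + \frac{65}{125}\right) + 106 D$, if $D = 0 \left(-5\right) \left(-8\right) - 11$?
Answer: $- \frac{157032}{25} \approx -6281.3$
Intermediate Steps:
$D = -11$ ($D = 0 \left(-8\right) - 11 = 0 - 11 = -11$)
$\left(-99 + 185\right) \left(-60 + \frac{65}{125}\right) + 106 D = \left(-99 + 185\right) \left(-60 + \frac{65}{125}\right) + 106 \left(-11\right) = 86 \left(-60 + 65 \cdot \frac{1}{125}\right) - 1166 = 86 \left(-60 + \frac{13}{25}\right) - 1166 = 86 \left(- \frac{1487}{25}\right) - 1166 = - \frac{127882}{25} - 1166 = - \frac{157032}{25}$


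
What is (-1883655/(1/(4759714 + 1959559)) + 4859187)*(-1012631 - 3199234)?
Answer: 53308679540832446220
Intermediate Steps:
(-1883655/(1/(4759714 + 1959559)) + 4859187)*(-1012631 - 3199234) = (-1883655/(1/6719273) + 4859187)*(-4211865) = (-1883655/1/6719273 + 4859187)*(-4211865) = (-1883655*6719273 + 4859187)*(-4211865) = (-12656792182815 + 4859187)*(-4211865) = -12656787323628*(-4211865) = 53308679540832446220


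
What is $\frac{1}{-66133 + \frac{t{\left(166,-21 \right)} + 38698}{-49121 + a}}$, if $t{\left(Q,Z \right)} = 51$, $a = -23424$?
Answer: $- \frac{72545}{4797657234} \approx -1.5121 \cdot 10^{-5}$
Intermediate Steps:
$\frac{1}{-66133 + \frac{t{\left(166,-21 \right)} + 38698}{-49121 + a}} = \frac{1}{-66133 + \frac{51 + 38698}{-49121 - 23424}} = \frac{1}{-66133 + \frac{38749}{-72545}} = \frac{1}{-66133 + 38749 \left(- \frac{1}{72545}\right)} = \frac{1}{-66133 - \frac{38749}{72545}} = \frac{1}{- \frac{4797657234}{72545}} = - \frac{72545}{4797657234}$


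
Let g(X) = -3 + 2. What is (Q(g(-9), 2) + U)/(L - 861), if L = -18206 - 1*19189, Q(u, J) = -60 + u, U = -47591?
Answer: 3971/3188 ≈ 1.2456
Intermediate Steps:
g(X) = -1
L = -37395 (L = -18206 - 19189 = -37395)
(Q(g(-9), 2) + U)/(L - 861) = ((-60 - 1) - 47591)/(-37395 - 861) = (-61 - 47591)/(-38256) = -47652*(-1/38256) = 3971/3188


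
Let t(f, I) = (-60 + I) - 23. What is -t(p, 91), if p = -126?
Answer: -8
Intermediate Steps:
t(f, I) = -83 + I
-t(p, 91) = -(-83 + 91) = -1*8 = -8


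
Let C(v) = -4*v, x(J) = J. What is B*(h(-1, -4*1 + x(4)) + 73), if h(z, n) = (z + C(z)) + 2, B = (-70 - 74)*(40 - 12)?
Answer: -314496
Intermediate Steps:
B = -4032 (B = -144*28 = -4032)
h(z, n) = 2 - 3*z (h(z, n) = (z - 4*z) + 2 = -3*z + 2 = 2 - 3*z)
B*(h(-1, -4*1 + x(4)) + 73) = -4032*((2 - 3*(-1)) + 73) = -4032*((2 + 3) + 73) = -4032*(5 + 73) = -4032*78 = -314496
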